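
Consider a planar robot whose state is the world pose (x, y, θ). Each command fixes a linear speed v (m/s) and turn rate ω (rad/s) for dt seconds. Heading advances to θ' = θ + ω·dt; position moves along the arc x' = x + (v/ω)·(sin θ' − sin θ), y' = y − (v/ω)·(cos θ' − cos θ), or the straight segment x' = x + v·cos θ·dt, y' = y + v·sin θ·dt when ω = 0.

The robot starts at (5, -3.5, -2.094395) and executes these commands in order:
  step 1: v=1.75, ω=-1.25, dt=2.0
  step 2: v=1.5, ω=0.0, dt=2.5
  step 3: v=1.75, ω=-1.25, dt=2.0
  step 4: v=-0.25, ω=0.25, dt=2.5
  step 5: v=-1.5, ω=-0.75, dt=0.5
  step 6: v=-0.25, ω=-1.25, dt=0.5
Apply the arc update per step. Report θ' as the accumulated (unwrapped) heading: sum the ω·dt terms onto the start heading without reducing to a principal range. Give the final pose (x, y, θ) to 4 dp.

(3.0482, 2.5486, -7.4694)

step 1: θ'=-4.5944 (R=-1.4000) → pose (2.3973, -2.9648, -4.5944)
step 2: θ'=-4.5944 (straight) → pose (1.9558, 0.7591, -4.5944)
step 3: θ'=-7.0944 (R=-1.4000) → pose (4.3613, 1.8880, -7.0944)
step 4: θ'=-6.4694 (R=-1.0000) → pose (3.8213, 2.1821, -6.4694)
step 5: θ'=-6.8444 (R=2.0000) → pose (3.1271, 2.4543, -6.8444)
step 6: θ'=-7.4694 (R=0.2000) → pose (3.0482, 2.5486, -7.4694)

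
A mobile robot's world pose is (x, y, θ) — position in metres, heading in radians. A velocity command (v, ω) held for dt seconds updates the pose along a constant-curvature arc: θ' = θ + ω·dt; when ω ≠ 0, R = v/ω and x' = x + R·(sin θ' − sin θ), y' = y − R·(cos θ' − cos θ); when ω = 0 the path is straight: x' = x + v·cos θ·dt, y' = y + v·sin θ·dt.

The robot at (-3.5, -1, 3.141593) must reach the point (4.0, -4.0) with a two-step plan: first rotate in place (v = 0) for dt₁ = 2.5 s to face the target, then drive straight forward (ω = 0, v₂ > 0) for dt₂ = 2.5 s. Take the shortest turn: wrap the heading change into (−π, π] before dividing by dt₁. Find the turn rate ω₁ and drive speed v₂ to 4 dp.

ω₁ = 1.1044, v₂ = 3.2311

heading to target = atan2(-4−-1, 4−-3.5) = -0.3805
Δθ = wrap(-0.3805 − 3.1416) = 2.7611; ω₁ = Δθ/dt₁ = 1.1044
distance = √((4−-3.5)² + (-4−-1)²) = 8.0777; v₂ = distance/dt₂ = 3.2311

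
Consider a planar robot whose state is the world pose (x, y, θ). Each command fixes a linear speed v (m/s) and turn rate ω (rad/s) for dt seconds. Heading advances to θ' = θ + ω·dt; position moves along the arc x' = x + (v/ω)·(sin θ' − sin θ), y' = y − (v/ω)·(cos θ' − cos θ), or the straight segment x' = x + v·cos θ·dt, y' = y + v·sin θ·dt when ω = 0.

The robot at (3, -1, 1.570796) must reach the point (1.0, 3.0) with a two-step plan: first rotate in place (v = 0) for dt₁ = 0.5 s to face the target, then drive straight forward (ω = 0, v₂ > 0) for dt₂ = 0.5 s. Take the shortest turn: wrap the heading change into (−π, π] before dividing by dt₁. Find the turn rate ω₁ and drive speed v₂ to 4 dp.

ω₁ = 0.9273, v₂ = 8.9443

heading to target = atan2(3−-1, 1−3) = 2.0344
Δθ = wrap(2.0344 − 1.5708) = 0.4636; ω₁ = Δθ/dt₁ = 0.9273
distance = √((1−3)² + (3−-1)²) = 4.4721; v₂ = distance/dt₂ = 8.9443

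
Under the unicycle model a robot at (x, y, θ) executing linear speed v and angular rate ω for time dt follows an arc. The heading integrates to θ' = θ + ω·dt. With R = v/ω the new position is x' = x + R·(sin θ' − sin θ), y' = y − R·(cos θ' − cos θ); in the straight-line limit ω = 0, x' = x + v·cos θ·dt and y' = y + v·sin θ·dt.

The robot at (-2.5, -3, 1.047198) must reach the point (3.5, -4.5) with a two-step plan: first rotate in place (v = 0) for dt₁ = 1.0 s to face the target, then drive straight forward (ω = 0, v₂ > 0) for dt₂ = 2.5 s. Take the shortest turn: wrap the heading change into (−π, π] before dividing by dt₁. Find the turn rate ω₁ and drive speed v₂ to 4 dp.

ω₁ = -1.2922, v₂ = 2.4739

heading to target = atan2(-4.5−-3, 3.5−-2.5) = -0.2450
Δθ = wrap(-0.2450 − 1.0472) = -1.2922; ω₁ = Δθ/dt₁ = -1.2922
distance = √((3.5−-2.5)² + (-4.5−-3)²) = 6.1847; v₂ = distance/dt₂ = 2.4739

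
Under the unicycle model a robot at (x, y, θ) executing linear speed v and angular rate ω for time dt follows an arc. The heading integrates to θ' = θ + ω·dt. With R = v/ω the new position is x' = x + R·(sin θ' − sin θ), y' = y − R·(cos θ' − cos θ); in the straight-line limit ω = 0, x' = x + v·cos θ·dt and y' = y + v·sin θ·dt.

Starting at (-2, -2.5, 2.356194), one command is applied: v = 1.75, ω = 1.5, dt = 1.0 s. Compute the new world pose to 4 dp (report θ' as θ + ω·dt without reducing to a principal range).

θ' = 2.3562 + 1.5·1.0 = 3.8562
R = v/ω = 1.75/1.5 = 1.1667
x' = -2 + 1.1667·(sin 3.8562 − sin 2.3562) = -3.5895
y' = -2.5 − 1.1667·(cos 3.8562 − cos 2.3562) = -2.4437

(-3.5895, -2.4437, 3.8562)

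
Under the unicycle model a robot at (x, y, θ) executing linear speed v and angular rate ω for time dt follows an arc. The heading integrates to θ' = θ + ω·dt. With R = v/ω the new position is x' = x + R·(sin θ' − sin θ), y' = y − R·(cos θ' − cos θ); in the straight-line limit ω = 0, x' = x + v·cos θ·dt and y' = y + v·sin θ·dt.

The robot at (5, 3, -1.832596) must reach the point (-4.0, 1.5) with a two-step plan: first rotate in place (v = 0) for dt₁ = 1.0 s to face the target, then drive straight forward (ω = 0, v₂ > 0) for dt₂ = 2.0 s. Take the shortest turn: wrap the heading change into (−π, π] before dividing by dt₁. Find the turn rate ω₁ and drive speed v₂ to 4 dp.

heading to target = atan2(1.5−3, -4−5) = -2.9764
Δθ = wrap(-2.9764 − -1.8326) = -1.1438; ω₁ = Δθ/dt₁ = -1.1438
distance = √((-4−5)² + (1.5−3)²) = 9.1241; v₂ = distance/dt₂ = 4.5621

ω₁ = -1.1438, v₂ = 4.5621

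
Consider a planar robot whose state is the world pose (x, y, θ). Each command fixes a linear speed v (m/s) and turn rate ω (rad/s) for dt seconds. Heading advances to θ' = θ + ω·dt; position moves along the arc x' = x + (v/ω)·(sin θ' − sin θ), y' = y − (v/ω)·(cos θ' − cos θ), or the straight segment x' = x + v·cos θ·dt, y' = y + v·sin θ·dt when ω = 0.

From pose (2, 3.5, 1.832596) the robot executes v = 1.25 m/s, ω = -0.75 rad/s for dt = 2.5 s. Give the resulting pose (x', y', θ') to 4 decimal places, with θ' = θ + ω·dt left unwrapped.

(3.6805, 5.5965, -0.0424)

θ' = 1.8326 + -0.75·2.5 = -0.0424
R = v/ω = 1.25/-0.75 = -1.6667
x' = 2 + -1.6667·(sin -0.0424 − sin 1.8326) = 3.6805
y' = 3.5 − -1.6667·(cos -0.0424 − cos 1.8326) = 5.5965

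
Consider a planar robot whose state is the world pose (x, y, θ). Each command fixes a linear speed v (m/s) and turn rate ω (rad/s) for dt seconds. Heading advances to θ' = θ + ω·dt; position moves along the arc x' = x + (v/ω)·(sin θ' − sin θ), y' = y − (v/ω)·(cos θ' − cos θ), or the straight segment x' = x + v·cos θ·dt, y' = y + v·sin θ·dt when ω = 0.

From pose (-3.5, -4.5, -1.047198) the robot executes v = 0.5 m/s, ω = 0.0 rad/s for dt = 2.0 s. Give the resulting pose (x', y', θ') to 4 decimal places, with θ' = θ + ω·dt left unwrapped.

(-3.0000, -5.3660, -1.0472)

θ' = -1.0472 + 0.0·2.0 = -1.0472
ω = 0 → straight: x' = -3.5 + 0.5·cos(-1.0472)·2.0 = -3.0000
y' = -4.5 + 0.5·sin(-1.0472)·2.0 = -5.3660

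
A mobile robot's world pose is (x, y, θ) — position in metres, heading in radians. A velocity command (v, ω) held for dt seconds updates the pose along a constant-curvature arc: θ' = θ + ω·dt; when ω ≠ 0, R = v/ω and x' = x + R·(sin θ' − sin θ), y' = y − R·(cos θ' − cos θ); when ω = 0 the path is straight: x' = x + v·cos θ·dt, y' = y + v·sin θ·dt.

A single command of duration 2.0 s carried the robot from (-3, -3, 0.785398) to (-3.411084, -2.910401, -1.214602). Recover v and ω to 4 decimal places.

Δθ = -1.214602 − 0.785398 = -2.000000
ω = Δθ/dt = -2.000000/2.0 = -1.0000
R = Δx/(sin θ' − sin θ) = 0.2500
v = R·ω = 0.2500·-1.0000 = -0.2500

v = -0.2500, ω = -1.0000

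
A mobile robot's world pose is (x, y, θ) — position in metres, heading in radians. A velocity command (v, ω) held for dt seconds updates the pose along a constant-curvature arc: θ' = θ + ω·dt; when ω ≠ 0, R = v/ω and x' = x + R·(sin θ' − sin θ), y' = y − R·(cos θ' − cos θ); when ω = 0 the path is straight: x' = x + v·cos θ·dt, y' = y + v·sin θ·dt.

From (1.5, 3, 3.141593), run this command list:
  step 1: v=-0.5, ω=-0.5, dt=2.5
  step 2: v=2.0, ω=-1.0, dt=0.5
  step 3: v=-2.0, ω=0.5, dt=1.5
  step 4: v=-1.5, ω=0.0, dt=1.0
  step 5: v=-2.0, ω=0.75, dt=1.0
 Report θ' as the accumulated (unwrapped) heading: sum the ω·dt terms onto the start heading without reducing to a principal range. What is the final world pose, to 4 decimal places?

(5.3437, -1.9769, 2.8916)

step 1: θ'=1.8916 (R=1.0000) → pose (2.4490, 2.3153, 1.8916)
step 2: θ'=1.3916 (R=-2.0000) → pose (2.3790, 3.3025, 1.3916)
step 3: θ'=2.1416 (R=-4.0000) → pose (2.9490, 0.4283, 2.1416)
step 4: θ'=2.1416 (straight) → pose (3.7595, -0.8339, 2.1416)
step 5: θ'=2.8916 (R=-2.6667) → pose (5.3437, -1.9769, 2.8916)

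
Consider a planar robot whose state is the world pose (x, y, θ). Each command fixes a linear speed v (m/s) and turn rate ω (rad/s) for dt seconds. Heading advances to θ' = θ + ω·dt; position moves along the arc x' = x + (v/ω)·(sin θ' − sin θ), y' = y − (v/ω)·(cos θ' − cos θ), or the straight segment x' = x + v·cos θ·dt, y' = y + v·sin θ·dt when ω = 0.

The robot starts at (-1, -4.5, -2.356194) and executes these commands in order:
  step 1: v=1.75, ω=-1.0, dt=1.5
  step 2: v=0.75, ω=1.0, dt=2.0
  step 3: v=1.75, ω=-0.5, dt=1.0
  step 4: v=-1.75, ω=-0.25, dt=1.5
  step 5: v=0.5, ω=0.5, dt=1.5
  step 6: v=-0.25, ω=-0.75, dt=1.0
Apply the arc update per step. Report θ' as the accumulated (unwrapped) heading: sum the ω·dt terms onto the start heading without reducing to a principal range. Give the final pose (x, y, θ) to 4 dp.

(-3.6673, -5.3056, -2.7312)

step 1: θ'=-3.8562 (R=-1.7500) → pose (-3.3842, -4.5844, -3.8562)
step 2: θ'=-1.8562 (R=0.7500) → pose (-4.5954, -4.9398, -1.8562)
step 3: θ'=-2.3562 (R=-3.5000) → pose (-5.4789, -6.4293, -2.3562)
step 4: θ'=-2.7312 (R=7.0000) → pose (-3.3220, -4.9603, -2.7312)
step 5: θ'=-1.9812 (R=1.0000) → pose (-3.8400, -5.4783, -1.9812)
step 6: θ'=-2.7312 (R=0.3333) → pose (-3.6673, -5.3056, -2.7312)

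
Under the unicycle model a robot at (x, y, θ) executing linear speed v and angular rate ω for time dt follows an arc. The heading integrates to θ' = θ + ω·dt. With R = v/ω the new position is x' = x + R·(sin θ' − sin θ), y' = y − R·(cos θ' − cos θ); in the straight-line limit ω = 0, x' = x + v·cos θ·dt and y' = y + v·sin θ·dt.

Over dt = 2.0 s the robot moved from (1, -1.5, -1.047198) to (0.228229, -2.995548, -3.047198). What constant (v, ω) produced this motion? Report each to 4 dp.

v = 1.0000, ω = -1.0000

Δθ = -3.047198 − -1.047198 = -2.000000
ω = Δθ/dt = -2.000000/2.0 = -1.0000
R = −Δy/(cos θ' − cos θ) = -1.0000
v = R·ω = -1.0000·-1.0000 = 1.0000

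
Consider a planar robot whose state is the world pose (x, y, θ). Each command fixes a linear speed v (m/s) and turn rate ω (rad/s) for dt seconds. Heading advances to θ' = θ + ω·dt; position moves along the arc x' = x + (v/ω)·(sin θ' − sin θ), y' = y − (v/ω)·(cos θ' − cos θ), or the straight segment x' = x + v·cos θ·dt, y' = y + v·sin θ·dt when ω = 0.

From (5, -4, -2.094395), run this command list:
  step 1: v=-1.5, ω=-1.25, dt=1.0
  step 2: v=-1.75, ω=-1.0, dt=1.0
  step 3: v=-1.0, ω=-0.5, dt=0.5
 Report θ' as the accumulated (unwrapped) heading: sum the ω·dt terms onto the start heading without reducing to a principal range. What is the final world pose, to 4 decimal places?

(7.6813, -4.9932, -4.5944)

step 1: θ'=-3.3444 (R=1.2000) → pose (6.2809, -3.4246, -3.3444)
step 2: θ'=-4.3444 (R=1.7500) → pose (7.5613, -4.5092, -4.3444)
step 3: θ'=-4.5944 (R=2.0000) → pose (7.6813, -4.9932, -4.5944)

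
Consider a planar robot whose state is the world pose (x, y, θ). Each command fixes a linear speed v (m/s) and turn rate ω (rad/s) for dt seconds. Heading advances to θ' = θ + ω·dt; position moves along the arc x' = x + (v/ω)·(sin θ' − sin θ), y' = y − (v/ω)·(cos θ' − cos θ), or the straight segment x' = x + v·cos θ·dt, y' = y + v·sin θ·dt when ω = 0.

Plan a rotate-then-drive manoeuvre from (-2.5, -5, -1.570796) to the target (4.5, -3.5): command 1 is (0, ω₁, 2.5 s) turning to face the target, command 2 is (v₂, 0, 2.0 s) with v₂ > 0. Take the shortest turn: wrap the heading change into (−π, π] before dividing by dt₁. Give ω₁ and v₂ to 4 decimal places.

ω₁ = 0.7128, v₂ = 3.5795

heading to target = atan2(-3.5−-5, 4.5−-2.5) = 0.2111
Δθ = wrap(0.2111 − -1.5708) = 1.7819; ω₁ = Δθ/dt₁ = 0.7128
distance = √((4.5−-2.5)² + (-3.5−-5)²) = 7.1589; v₂ = distance/dt₂ = 3.5795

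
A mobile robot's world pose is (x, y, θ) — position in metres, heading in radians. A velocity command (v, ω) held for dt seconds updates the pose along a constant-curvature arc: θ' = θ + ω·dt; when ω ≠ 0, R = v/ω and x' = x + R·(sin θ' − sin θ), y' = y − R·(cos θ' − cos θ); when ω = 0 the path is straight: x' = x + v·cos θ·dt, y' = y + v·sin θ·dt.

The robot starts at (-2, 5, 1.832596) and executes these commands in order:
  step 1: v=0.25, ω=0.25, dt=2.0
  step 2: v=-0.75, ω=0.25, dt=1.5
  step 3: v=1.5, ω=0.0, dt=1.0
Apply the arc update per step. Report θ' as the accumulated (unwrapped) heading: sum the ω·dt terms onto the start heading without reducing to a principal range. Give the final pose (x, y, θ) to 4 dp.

step 1: θ'=2.3326 (R=1.0000) → pose (-2.2423, 5.4314, 2.3326)
step 2: θ'=2.7076 (R=-3.0000) → pose (-1.3330, 4.7802, 2.7076)
step 3: θ'=2.7076 (straight) → pose (-2.6940, 5.4110, 2.7076)

(-2.6940, 5.4110, 2.7076)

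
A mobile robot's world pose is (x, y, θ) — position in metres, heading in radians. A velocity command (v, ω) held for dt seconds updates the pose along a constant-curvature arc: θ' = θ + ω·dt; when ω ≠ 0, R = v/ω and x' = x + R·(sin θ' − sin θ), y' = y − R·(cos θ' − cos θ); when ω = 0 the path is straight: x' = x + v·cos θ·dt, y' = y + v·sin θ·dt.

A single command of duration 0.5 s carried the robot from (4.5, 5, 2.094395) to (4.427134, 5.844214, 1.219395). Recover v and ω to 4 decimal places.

v = 1.7500, ω = -1.7500

Δθ = 1.219395 − 2.094395 = -0.875000
ω = Δθ/dt = -0.875000/0.5 = -1.7500
R = −Δy/(cos θ' − cos θ) = -1.0000
v = R·ω = -1.0000·-1.7500 = 1.7500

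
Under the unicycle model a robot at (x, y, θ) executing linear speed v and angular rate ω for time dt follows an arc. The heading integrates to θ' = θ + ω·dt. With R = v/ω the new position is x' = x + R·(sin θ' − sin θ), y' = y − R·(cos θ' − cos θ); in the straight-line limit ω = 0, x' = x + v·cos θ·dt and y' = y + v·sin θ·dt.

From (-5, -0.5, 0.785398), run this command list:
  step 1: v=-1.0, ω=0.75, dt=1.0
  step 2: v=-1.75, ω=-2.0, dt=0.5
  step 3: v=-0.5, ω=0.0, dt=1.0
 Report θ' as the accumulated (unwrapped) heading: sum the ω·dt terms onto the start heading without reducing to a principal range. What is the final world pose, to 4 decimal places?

step 1: θ'=1.5354 (R=-1.3333) → pose (-5.3897, -1.3956, 1.5354)
step 2: θ'=0.5354 (R=0.8750) → pose (-5.8177, -2.1172, 0.5354)
step 3: θ'=0.5354 (straight) → pose (-6.2478, -2.3723, 0.5354)

(-6.2478, -2.3723, 0.5354)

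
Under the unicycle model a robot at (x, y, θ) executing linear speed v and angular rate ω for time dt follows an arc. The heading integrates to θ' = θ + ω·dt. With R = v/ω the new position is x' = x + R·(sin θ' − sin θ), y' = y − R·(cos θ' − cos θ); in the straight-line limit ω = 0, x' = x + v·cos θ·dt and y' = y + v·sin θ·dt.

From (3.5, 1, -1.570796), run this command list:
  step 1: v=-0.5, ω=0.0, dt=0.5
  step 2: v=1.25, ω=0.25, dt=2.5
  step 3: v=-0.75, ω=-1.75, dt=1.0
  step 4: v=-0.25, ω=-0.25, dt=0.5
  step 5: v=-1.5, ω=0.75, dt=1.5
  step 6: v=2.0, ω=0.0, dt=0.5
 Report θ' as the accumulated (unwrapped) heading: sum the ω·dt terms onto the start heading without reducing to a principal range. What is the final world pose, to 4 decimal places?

step 1: θ'=-1.5708 (straight) → pose (3.5000, 1.2500, -1.5708)
step 2: θ'=-0.9458 (R=5.0000) → pose (4.4452, -1.6755, -0.9458)
step 3: θ'=-2.6958 (R=0.4286) → pose (4.6080, -1.0380, -2.6958)
step 4: θ'=-2.8208 (R=1.0000) → pose (4.7238, -0.9913, -2.8208)
step 5: θ'=-1.6958 (R=-2.0000) → pose (6.0776, 0.6573, -1.6958)
step 6: θ'=-1.6958 (straight) → pose (5.9529, -0.3349, -1.6958)

(5.9529, -0.3349, -1.6958)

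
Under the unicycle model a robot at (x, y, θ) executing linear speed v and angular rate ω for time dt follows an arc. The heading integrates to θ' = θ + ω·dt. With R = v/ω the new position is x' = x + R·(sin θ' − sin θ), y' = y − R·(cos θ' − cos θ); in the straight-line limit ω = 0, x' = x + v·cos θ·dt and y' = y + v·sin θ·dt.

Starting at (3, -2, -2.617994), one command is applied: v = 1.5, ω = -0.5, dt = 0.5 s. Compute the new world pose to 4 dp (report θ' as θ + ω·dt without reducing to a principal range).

θ' = -2.6180 + -0.5·0.5 = -2.8680
R = v/ω = 1.5/-0.5 = -3.0000
x' = 3 + -3.0000·(sin -2.8680 − sin -2.6180) = 2.3106
y' = -2 − -3.0000·(cos -2.8680 − cos -2.6180) = -2.2903

(2.3106, -2.2903, -2.8680)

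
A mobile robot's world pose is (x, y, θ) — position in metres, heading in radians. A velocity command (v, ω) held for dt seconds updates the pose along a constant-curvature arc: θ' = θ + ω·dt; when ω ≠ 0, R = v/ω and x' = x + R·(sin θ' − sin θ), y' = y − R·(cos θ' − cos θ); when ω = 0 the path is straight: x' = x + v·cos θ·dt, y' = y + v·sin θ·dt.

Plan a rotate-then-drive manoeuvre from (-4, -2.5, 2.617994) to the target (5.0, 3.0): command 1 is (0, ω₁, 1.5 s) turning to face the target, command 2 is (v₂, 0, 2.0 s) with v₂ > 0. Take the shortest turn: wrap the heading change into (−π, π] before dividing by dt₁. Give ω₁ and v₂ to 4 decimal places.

ω₁ = -1.3796, v₂ = 5.2738

heading to target = atan2(3−-2.5, 5−-4) = 0.5485
Δθ = wrap(0.5485 − 2.6180) = -2.0694; ω₁ = Δθ/dt₁ = -1.3796
distance = √((5−-4)² + (3−-2.5)²) = 10.5475; v₂ = distance/dt₂ = 5.2738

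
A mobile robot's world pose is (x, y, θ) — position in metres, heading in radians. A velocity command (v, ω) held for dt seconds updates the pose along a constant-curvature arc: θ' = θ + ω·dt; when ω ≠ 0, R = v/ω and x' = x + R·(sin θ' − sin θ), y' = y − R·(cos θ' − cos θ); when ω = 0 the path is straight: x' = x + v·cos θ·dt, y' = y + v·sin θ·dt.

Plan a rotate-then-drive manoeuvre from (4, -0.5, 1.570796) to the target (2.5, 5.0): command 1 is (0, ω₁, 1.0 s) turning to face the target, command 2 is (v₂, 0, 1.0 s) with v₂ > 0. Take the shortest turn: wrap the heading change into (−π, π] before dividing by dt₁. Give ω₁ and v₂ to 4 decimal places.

heading to target = atan2(5−-0.5, 2.5−4) = 1.8370
Δθ = wrap(1.8370 − 1.5708) = 0.2663; ω₁ = Δθ/dt₁ = 0.2663
distance = √((2.5−4)² + (5−-0.5)²) = 5.7009; v₂ = distance/dt₂ = 5.7009

ω₁ = 0.2663, v₂ = 5.7009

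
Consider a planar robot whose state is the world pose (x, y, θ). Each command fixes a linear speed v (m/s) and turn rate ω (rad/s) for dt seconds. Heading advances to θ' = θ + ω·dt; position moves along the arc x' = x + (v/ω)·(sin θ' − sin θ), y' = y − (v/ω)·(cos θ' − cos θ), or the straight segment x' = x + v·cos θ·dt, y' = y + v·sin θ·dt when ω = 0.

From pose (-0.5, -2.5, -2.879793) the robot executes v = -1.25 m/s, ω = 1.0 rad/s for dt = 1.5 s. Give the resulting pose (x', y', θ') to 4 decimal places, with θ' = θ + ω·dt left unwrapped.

(0.4037, -1.0553, -1.3798)

θ' = -2.8798 + 1.0·1.5 = -1.3798
R = v/ω = -1.25/1.0 = -1.2500
x' = -0.5 + -1.2500·(sin -1.3798 − sin -2.8798) = 0.4037
y' = -2.5 − -1.2500·(cos -1.3798 − cos -2.8798) = -1.0553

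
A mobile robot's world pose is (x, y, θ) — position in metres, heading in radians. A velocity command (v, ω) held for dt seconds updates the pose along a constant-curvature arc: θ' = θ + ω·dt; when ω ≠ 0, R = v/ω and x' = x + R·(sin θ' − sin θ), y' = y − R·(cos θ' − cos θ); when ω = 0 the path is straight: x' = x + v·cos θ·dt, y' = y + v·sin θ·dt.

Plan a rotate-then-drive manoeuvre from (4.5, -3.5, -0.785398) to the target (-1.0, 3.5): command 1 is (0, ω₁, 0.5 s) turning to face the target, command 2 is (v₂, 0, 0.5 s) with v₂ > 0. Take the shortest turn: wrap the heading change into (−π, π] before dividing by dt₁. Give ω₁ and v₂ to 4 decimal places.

heading to target = atan2(3.5−-3.5, -1−4.5) = 2.2368
Δθ = wrap(2.2368 − -0.7854) = 3.0222; ω₁ = Δθ/dt₁ = 6.0443
distance = √((-1−4.5)² + (3.5−-3.5)²) = 8.9022; v₂ = distance/dt₂ = 17.8045

ω₁ = 6.0443, v₂ = 17.8045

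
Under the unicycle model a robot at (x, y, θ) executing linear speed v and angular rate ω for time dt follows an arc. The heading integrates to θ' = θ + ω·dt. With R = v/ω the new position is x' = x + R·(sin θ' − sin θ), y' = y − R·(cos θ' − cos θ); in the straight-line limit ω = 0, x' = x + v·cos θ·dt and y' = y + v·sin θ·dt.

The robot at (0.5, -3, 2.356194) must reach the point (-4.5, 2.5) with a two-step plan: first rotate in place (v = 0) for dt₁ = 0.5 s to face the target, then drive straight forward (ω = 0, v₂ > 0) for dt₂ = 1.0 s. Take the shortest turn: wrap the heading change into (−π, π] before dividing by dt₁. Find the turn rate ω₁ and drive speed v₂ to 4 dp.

ω₁ = -0.0952, v₂ = 7.4330

heading to target = atan2(2.5−-3, -4.5−0.5) = 2.3086
Δθ = wrap(2.3086 − 2.3562) = -0.0476; ω₁ = Δθ/dt₁ = -0.0952
distance = √((-4.5−0.5)² + (2.5−-3)²) = 7.4330; v₂ = distance/dt₂ = 7.4330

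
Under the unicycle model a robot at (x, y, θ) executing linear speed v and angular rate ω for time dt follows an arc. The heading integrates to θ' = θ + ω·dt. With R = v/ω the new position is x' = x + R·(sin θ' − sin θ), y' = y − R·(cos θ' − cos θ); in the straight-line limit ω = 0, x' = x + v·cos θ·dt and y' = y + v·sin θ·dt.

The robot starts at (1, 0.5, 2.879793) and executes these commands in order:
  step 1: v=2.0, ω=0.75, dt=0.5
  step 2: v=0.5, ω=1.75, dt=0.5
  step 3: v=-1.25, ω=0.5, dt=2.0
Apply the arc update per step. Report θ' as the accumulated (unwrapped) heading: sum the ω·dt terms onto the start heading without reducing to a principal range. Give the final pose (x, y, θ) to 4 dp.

(0.0001, 2.8361, 5.1298)

step 1: θ'=3.2548 (R=2.6667) → pose (0.0086, 0.5738, 3.2548)
step 2: θ'=4.1298 (R=0.2857) → pose (-0.1977, 0.4471, 4.1298)
step 3: θ'=5.1298 (R=-2.5000) → pose (0.0001, 2.8361, 5.1298)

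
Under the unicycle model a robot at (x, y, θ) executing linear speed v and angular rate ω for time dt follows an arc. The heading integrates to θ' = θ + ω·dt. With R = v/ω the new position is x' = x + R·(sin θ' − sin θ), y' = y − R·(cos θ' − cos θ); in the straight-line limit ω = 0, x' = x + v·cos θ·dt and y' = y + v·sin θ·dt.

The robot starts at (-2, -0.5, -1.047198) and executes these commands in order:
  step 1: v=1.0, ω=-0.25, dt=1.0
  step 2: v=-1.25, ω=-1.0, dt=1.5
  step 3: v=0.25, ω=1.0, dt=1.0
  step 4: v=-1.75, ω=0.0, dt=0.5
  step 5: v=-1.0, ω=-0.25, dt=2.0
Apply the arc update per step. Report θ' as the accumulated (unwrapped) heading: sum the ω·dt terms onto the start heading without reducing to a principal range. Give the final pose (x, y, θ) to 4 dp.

step 1: θ'=-1.2972 (R=-4.0000) → pose (-1.6129, -1.4192, -1.2972)
step 2: θ'=-2.7972 (R=1.2500) → pose (-0.8314, 0.0951, -2.7972)
step 3: θ'=-1.7972 (R=0.2500) → pose (-0.9906, -0.0841, -1.7972)
step 4: θ'=-1.7972 (straight) → pose (-0.7942, 0.7686, -1.7972)
step 5: θ'=-2.2972 (R=4.0000) → pose (0.1134, 2.5275, -2.2972)

(0.1134, 2.5275, -2.2972)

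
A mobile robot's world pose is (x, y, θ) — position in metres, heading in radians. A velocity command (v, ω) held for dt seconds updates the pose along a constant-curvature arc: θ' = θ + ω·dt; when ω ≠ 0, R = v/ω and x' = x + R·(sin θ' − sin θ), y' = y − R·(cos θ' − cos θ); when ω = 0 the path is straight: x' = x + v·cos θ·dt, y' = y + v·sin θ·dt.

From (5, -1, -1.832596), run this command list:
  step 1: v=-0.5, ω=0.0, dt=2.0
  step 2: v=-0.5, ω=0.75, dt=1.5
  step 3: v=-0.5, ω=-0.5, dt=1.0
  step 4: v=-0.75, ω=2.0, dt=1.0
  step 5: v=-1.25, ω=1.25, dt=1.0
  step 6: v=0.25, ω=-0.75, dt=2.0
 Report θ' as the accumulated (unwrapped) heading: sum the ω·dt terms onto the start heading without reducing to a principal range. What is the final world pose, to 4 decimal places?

(4.0920, 0.4603, 0.5424)

step 1: θ'=-1.8326 (straight) → pose (5.2588, -0.0341, -1.8326)
step 2: θ'=-0.7076 (R=-0.6667) → pose (5.0482, 0.6451, -0.7076)
step 3: θ'=-1.2076 (R=1.0000) → pose (4.7635, 1.0497, -1.2076)
step 4: θ'=0.7924 (R=-0.3750) → pose (4.1459, 1.1798, 0.7924)
step 5: θ'=2.0424 (R=-1.0000) → pose (3.9671, 0.0234, 2.0424)
step 6: θ'=0.5424 (R=-0.3333) → pose (4.0920, 0.4603, 0.5424)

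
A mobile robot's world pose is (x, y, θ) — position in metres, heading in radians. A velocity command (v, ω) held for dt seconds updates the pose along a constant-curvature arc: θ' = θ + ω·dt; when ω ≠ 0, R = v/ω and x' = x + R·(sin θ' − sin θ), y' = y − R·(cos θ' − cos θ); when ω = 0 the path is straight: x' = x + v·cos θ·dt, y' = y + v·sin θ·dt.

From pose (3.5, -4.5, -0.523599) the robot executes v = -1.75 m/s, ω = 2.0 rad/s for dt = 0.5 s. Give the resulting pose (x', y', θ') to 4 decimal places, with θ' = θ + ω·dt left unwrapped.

(2.6612, -4.4802, 0.4764)

θ' = -0.5236 + 2.0·0.5 = 0.4764
R = v/ω = -1.75/2.0 = -0.8750
x' = 3.5 + -0.8750·(sin 0.4764 − sin -0.5236) = 2.6612
y' = -4.5 − -0.8750·(cos 0.4764 − cos -0.5236) = -4.4802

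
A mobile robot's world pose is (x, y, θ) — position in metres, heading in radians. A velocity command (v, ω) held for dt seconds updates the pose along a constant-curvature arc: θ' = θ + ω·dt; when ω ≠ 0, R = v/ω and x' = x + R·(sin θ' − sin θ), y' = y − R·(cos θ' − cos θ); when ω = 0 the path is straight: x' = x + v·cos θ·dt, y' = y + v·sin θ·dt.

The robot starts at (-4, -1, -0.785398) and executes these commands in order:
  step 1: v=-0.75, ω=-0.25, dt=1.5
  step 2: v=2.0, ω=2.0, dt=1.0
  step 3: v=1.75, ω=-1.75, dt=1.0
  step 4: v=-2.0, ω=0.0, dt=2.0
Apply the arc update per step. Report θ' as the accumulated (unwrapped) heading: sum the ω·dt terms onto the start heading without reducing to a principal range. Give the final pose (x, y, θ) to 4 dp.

(-3.8878, 2.7603, -0.9104)

step 1: θ'=-1.1604 (R=3.0000) → pose (-4.6296, -0.0756, -1.1604)
step 2: θ'=0.8396 (R=1.0000) → pose (-2.9682, -0.3444, 0.8396)
step 3: θ'=-0.9104 (R=-1.0000) → pose (-1.4341, -0.3987, -0.9104)
step 4: θ'=-0.9104 (straight) → pose (-3.8878, 2.7603, -0.9104)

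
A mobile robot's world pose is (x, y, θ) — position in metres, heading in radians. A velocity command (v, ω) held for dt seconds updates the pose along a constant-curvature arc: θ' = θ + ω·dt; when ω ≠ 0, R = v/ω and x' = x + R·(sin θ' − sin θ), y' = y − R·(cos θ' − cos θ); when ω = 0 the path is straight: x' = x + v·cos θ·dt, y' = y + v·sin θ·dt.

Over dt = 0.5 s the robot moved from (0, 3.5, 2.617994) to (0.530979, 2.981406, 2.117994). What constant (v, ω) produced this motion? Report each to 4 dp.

v = -1.5000, ω = -1.0000

Δθ = 2.117994 − 2.617994 = -0.500000
ω = Δθ/dt = -0.500000/0.5 = -1.0000
R = Δx/(sin θ' − sin θ) = 1.5000
v = R·ω = 1.5000·-1.0000 = -1.5000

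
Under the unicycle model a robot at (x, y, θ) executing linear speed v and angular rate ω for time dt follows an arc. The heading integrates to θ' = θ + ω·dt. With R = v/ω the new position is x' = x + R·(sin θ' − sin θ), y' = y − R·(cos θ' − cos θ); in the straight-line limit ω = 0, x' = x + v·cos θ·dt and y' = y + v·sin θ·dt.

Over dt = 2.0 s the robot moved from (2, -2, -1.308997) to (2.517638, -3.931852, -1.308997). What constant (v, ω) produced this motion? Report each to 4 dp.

Δθ = -1.308997 − -1.308997 = 0.000000
ω = Δθ/dt = 0.000000/2.0 = 0.0000
ω = 0 → v = (Δx·cos θ + Δy·sin θ)/dt = 1.0000

v = 1.0000, ω = 0.0000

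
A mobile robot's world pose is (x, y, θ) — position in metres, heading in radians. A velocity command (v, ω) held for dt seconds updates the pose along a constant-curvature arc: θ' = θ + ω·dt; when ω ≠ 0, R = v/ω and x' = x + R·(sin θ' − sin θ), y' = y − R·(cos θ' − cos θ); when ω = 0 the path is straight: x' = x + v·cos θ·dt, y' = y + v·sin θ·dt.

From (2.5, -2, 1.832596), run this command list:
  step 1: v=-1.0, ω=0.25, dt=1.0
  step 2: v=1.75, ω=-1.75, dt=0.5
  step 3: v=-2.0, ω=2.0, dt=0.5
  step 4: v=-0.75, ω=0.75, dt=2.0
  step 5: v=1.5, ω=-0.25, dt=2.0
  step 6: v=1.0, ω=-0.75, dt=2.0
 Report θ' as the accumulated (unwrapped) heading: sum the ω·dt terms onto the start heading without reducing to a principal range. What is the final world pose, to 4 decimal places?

step 1: θ'=2.0826 (R=-4.0000) → pose (2.8762, -2.9237, 2.0826)
step 2: θ'=1.2076 (R=-1.0000) → pose (2.8133, -2.0787, 1.2076)
step 3: θ'=2.2076 (R=-1.0000) → pose (2.9441, -3.0286, 2.2076)
step 4: θ'=3.7076 (R=-1.0000) → pose (4.2844, -3.2780, 3.7076)
step 5: θ'=3.2076 (R=-6.0000) → pose (1.4625, -4.2006, 3.2076)
step 6: θ'=1.7076 (R=-1.3333) → pose (0.0537, -3.0520, 1.7076)

(0.0537, -3.0520, 1.7076)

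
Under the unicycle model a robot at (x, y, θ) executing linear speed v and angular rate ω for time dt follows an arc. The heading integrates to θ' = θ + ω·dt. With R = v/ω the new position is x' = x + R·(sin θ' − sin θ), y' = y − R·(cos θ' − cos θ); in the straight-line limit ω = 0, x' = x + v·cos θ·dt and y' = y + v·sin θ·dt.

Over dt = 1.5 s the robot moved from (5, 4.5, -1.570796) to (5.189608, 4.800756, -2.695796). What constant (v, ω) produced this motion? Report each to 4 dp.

v = -0.2500, ω = -0.7500

Δθ = -2.695796 − -1.570796 = -1.125000
ω = Δθ/dt = -1.125000/1.5 = -0.7500
R = −Δy/(cos θ' − cos θ) = 0.3333
v = R·ω = 0.3333·-0.7500 = -0.2500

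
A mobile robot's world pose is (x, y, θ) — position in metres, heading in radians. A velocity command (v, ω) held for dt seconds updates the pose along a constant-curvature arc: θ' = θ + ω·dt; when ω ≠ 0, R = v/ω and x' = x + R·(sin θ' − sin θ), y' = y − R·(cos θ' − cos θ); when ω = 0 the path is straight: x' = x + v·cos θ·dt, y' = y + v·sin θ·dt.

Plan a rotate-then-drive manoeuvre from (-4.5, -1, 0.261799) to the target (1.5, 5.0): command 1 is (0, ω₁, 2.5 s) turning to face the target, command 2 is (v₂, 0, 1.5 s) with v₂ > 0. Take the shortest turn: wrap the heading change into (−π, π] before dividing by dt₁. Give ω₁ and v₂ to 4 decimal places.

heading to target = atan2(5−-1, 1.5−-4.5) = 0.7854
Δθ = wrap(0.7854 − 0.2618) = 0.5236; ω₁ = Δθ/dt₁ = 0.2094
distance = √((1.5−-4.5)² + (5−-1)²) = 8.4853; v₂ = distance/dt₂ = 5.6569

ω₁ = 0.2094, v₂ = 5.6569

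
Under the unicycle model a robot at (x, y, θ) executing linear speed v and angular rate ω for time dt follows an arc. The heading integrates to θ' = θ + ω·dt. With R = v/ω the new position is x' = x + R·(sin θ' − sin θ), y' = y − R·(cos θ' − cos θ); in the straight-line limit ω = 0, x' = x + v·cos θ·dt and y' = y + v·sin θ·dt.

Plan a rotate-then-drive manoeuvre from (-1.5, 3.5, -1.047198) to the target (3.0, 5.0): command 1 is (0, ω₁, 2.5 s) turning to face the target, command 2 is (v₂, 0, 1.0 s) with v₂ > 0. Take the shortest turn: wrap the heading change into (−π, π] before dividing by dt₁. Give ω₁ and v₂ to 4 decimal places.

ω₁ = 0.5476, v₂ = 4.7434

heading to target = atan2(5−3.5, 3−-1.5) = 0.3218
Δθ = wrap(0.3218 − -1.0472) = 1.3689; ω₁ = Δθ/dt₁ = 0.5476
distance = √((3−-1.5)² + (5−3.5)²) = 4.7434; v₂ = distance/dt₂ = 4.7434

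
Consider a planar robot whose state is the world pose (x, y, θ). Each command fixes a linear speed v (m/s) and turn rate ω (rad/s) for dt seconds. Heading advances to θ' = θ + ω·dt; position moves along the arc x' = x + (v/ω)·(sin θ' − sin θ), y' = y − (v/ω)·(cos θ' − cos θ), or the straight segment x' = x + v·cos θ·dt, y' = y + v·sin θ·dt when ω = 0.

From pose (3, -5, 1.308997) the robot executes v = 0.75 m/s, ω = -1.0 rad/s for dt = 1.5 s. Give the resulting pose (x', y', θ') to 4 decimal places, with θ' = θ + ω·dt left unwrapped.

(3.8668, -4.4578, -0.1910)

θ' = 1.3090 + -1.0·1.5 = -0.1910
R = v/ω = 0.75/-1.0 = -0.7500
x' = 3 + -0.7500·(sin -0.1910 − sin 1.3090) = 3.8668
y' = -5 − -0.7500·(cos -0.1910 − cos 1.3090) = -4.4578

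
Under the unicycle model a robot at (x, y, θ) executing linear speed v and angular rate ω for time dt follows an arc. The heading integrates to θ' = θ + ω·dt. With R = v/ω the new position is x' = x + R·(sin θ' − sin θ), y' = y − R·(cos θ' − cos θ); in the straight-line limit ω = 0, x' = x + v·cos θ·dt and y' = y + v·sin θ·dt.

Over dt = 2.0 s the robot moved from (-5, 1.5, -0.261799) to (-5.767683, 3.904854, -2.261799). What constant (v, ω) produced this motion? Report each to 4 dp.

v = -1.5000, ω = -1.0000

Δθ = -2.261799 − -0.261799 = -2.000000
ω = Δθ/dt = -2.000000/2.0 = -1.0000
R = −Δy/(cos θ' − cos θ) = 1.5000
v = R·ω = 1.5000·-1.0000 = -1.5000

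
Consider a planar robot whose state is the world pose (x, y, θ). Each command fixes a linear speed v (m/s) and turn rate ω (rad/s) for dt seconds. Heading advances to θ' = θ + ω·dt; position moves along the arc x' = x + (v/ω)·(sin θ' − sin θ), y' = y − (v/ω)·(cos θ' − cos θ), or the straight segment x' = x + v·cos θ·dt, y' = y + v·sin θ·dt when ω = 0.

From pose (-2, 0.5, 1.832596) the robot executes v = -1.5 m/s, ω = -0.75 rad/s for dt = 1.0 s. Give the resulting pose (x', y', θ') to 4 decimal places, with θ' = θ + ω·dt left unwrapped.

(-2.1655, -0.9557, 1.0826)

θ' = 1.8326 + -0.75·1.0 = 1.0826
R = v/ω = -1.5/-0.75 = 2.0000
x' = -2 + 2.0000·(sin 1.0826 − sin 1.8326) = -2.1655
y' = 0.5 − 2.0000·(cos 1.0826 − cos 1.8326) = -0.9557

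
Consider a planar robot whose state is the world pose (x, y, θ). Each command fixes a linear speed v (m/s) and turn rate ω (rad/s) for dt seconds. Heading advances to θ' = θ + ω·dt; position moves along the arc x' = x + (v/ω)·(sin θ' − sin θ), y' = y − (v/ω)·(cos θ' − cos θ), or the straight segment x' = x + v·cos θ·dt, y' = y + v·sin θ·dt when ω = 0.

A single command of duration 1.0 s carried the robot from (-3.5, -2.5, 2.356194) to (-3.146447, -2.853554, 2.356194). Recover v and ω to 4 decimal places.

v = -0.5000, ω = 0.0000

Δθ = 2.356194 − 2.356194 = 0.000000
ω = Δθ/dt = 0.000000/1.0 = 0.0000
ω = 0 → v = (Δx·cos θ + Δy·sin θ)/dt = -0.5000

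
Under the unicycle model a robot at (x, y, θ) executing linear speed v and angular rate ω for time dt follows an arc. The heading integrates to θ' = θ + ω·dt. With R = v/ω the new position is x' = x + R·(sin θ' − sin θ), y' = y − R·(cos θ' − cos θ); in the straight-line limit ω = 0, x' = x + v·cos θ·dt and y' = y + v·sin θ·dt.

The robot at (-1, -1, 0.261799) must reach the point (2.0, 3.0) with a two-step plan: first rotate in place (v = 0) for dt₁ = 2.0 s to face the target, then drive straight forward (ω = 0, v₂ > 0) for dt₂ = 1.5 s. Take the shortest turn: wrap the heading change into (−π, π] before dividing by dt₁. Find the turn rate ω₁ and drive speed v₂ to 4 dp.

ω₁ = 0.3327, v₂ = 3.3333

heading to target = atan2(3−-1, 2−-1) = 0.9273
Δθ = wrap(0.9273 − 0.2618) = 0.6655; ω₁ = Δθ/dt₁ = 0.3327
distance = √((2−-1)² + (3−-1)²) = 5.0000; v₂ = distance/dt₂ = 3.3333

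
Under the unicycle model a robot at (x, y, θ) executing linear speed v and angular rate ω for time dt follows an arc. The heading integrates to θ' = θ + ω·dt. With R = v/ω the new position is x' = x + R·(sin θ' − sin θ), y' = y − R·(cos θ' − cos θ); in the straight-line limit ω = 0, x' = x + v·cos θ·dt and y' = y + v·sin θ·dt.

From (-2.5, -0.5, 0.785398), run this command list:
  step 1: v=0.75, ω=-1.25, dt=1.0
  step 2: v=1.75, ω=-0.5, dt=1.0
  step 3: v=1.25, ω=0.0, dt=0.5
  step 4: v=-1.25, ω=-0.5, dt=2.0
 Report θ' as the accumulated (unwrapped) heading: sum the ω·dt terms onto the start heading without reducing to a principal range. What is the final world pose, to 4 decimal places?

(-0.3967, 0.3472, -1.9646)

step 1: θ'=-0.4646 (R=-0.6000) → pose (-1.8069, -0.3879, -0.4646)
step 2: θ'=-0.9646 (R=-3.5000) → pose (-0.4988, -1.5228, -0.9646)
step 3: θ'=-0.9646 (straight) → pose (-0.1427, -2.0364, -0.9646)
step 4: θ'=-1.9646 (R=2.5000) → pose (-0.3967, 0.3472, -1.9646)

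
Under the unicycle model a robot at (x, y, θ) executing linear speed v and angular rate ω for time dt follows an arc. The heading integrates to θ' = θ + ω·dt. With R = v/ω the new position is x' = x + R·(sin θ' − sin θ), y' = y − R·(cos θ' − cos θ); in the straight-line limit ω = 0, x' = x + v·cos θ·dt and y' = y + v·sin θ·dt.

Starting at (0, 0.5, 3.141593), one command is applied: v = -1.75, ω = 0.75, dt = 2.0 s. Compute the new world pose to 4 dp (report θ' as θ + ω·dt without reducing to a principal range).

θ' = 3.1416 + 0.75·2.0 = 4.6416
R = v/ω = -1.75/0.75 = -2.3333
x' = 0 + -2.3333·(sin 4.6416 − sin 3.1416) = 2.3275
y' = 0.5 − -2.3333·(cos 4.6416 − cos 3.1416) = 2.6683

(2.3275, 2.6683, 4.6416)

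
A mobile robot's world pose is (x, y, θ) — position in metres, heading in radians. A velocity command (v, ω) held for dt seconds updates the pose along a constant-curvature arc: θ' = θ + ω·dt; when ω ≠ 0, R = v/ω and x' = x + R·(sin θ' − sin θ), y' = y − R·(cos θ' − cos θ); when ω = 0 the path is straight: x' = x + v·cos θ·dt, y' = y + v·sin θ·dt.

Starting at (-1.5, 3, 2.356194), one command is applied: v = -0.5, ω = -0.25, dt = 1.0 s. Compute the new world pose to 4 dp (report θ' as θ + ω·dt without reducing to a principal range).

θ' = 2.3562 + -0.25·1.0 = 2.1062
R = v/ω = -0.5/-0.25 = 2.0000
x' = -1.5 + 2.0000·(sin 2.1062 − sin 2.3562) = -1.1941
y' = 3 − 2.0000·(cos 2.1062 − cos 2.3562) = 2.6062

(-1.1941, 2.6062, 2.1062)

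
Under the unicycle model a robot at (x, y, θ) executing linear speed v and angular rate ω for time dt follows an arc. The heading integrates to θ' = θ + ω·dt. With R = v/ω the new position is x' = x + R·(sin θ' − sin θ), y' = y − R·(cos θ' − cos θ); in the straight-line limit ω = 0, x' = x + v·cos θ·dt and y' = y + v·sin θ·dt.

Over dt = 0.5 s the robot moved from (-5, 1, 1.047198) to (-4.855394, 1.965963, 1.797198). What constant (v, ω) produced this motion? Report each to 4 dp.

Δθ = 1.797198 − 1.047198 = 0.750000
ω = Δθ/dt = 0.750000/0.5 = 1.5000
R = −Δy/(cos θ' − cos θ) = 1.3333
v = R·ω = 1.3333·1.5000 = 2.0000

v = 2.0000, ω = 1.5000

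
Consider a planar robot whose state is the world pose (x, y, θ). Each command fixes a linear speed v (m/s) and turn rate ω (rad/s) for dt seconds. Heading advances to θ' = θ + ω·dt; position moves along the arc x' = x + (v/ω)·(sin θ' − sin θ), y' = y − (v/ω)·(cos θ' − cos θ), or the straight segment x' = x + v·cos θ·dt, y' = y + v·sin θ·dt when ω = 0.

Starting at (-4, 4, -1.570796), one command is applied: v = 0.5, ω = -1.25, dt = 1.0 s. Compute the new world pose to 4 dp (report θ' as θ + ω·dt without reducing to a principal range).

(-4.2739, 3.6204, -2.8208)

θ' = -1.5708 + -1.25·1.0 = -2.8208
R = v/ω = 0.5/-1.25 = -0.4000
x' = -4 + -0.4000·(sin -2.8208 − sin -1.5708) = -4.2739
y' = 4 − -0.4000·(cos -2.8208 − cos -1.5708) = 3.6204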